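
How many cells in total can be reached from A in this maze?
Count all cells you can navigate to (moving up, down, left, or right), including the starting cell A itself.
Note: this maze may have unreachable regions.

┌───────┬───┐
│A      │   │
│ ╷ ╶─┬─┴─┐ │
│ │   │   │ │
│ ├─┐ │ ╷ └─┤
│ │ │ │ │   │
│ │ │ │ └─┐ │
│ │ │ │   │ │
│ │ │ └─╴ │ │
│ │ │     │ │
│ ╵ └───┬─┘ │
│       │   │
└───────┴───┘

Using BFS/flood-fill to find all reachable cells from A:
Maze size: 6 × 6 = 36 total cells
3 cell(s) are walled off and cannot be reached from A.
Reachable cells: 33

Reachable region (· marks reachable cells):

┌───────┬───┐
│A · · ·│   │
│ ╷ ╶─┬─┴─┐ │
│·│· ·│· ·│ │
│ ├─┐ │ ╷ └─┤
│·│·│·│·│· ·│
│ │ │ │ └─┐ │
│·│·│·│· ·│·│
│ │ │ └─╴ │ │
│·│·│· · ·│·│
│ ╵ └───┬─┘ │
│· · · ·│· ·│
└───────┴───┘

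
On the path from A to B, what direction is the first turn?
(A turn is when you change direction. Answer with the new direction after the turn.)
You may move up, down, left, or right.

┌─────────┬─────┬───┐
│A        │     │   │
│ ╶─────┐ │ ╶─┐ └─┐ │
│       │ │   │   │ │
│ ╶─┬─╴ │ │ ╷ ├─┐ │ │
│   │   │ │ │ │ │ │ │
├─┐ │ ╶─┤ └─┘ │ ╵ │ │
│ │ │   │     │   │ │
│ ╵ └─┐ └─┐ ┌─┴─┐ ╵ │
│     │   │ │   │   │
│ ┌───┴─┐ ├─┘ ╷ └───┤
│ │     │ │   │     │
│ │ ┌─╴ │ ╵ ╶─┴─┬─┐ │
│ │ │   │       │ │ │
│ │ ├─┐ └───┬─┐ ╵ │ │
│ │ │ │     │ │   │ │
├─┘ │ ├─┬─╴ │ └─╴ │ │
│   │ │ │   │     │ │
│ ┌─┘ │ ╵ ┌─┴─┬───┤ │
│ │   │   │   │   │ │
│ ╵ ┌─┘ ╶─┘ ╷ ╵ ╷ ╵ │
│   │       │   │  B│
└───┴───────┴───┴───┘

Directions: down, right, right, right, down, left, down, right, down, right, down, down, right, up, right, up, right, down, right, right, down, down, down, down, down
First turn direction: right

Solution:

┌─────────┬─────┬───┐
│A        │     │   │
│ ╶─────┐ │ ╶─┐ └─┐ │
│↳ → → ↓│ │   │   │ │
│ ╶─┬─╴ │ │ ╷ ├─┐ │ │
│   │↓ ↲│ │ │ │ │ │ │
├─┐ │ ╶─┤ └─┘ │ ╵ │ │
│ │ │↳ ↓│     │   │ │
│ ╵ └─┐ └─┐ ┌─┴─┐ ╵ │
│     │↳ ↓│ │↱ ↓│   │
│ ┌───┴─┐ ├─┘ ╷ └───┤
│ │     │↓│↱ ↑│↳ → ↓│
│ │ ┌─╴ │ ╵ ╶─┴─┬─┐ │
│ │ │   │↳ ↑    │ │↓│
│ │ ├─┐ └───┬─┐ ╵ │ │
│ │ │ │     │ │   │↓│
├─┘ │ ├─┬─╴ │ └─╴ │ │
│   │ │ │   │     │↓│
│ ┌─┘ │ ╵ ┌─┴─┬───┤ │
│ │   │   │   │   │↓│
│ ╵ ┌─┘ ╶─┘ ╷ ╵ ╷ ╵ │
│   │       │   │  B│
└───┴───────┴───┴───┘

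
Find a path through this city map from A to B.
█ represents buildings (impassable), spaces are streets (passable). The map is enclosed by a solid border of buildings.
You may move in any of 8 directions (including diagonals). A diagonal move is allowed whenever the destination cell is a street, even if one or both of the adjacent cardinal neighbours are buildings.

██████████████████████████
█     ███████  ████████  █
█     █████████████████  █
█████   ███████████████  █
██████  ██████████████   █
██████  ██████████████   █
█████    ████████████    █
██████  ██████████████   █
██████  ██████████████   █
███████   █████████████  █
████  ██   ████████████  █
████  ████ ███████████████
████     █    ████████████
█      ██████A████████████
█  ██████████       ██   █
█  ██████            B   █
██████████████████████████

Finding the shortest path from A to B:
Movement: 8-directional
Path length: 8 steps
Directions: down-right → right → right → right → right → right → down-right → right

Solution:

██████████████████████████
█     ███████  ████████  █
█     █████████████████  █
█████   ███████████████  █
██████  ██████████████   █
██████  ██████████████   █
█████    ████████████    █
██████  ██████████████   █
██████  ██████████████   █
███████   █████████████  █
████  ██   ████████████  █
████  ████ ███████████████
████     █    ████████████
█      ██████A████████████
█  ██████████ →→→→→↘██   █
█  ██████           →B   █
██████████████████████████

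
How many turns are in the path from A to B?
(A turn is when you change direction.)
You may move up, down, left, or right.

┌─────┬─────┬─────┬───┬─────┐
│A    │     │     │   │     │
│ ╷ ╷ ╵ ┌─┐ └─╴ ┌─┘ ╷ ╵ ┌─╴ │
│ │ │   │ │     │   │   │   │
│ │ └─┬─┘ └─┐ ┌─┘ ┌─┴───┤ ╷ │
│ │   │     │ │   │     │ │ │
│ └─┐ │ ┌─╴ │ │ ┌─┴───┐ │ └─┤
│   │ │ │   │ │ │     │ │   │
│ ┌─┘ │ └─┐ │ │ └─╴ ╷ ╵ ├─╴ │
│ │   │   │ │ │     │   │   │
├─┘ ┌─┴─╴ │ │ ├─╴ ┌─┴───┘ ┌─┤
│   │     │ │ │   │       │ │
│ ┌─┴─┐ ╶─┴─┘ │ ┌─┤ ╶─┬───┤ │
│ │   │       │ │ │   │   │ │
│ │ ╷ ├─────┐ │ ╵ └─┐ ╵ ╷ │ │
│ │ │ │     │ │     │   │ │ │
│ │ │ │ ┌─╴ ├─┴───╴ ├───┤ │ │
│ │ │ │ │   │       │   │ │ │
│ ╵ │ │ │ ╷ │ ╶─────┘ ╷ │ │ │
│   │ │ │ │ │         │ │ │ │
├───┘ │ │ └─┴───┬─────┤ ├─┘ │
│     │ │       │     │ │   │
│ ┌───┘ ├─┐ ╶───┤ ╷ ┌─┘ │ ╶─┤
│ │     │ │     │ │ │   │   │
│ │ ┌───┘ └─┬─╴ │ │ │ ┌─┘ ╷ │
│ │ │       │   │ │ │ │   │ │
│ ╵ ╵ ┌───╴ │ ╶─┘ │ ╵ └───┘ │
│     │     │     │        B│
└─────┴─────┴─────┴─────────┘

Directions: right, down, down, right, down, down, left, down, left, down, down, down, down, right, up, up, up, right, down, down, down, down, left, left, down, down, down, right, up, up, right, right, up, up, up, up, right, right, down, left, down, down, right, down, right, right, down, left, down, right, right, up, up, up, right, down, down, down, right, right, right, right
Number of turns: 32

Solution:

┌─────┬─────┬─────┬───┬─────┐
│A ↓  │     │     │   │     │
│ ╷ ╷ ╵ ┌─┐ └─╴ ┌─┘ ╷ ╵ ┌─╴ │
│ │↓│   │ │     │   │   │   │
│ │ └─┬─┘ └─┐ ┌─┘ ┌─┴───┤ ╷ │
│ │↳ ↓│     │ │   │     │ │ │
│ └─┐ │ ┌─╴ │ │ ┌─┴───┐ │ └─┤
│   │↓│ │   │ │ │     │ │   │
│ ┌─┘ │ └─┐ │ │ └─╴ ╷ ╵ ├─╴ │
│ │↓ ↲│   │ │ │     │   │   │
├─┘ ┌─┴─╴ │ │ ├─╴ ┌─┴───┘ ┌─┤
│↓ ↲│     │ │ │   │       │ │
│ ┌─┴─┐ ╶─┴─┘ │ ┌─┤ ╶─┬───┤ │
│↓│↱ ↓│       │ │ │   │   │ │
│ │ ╷ ├─────┐ │ ╵ └─┐ ╵ ╷ │ │
│↓│↑│↓│↱ → ↓│ │     │   │ │ │
│ │ │ │ ┌─╴ ├─┴───╴ ├───┤ │ │
│↓│↑│↓│↑│↓ ↲│       │   │ │ │
│ ╵ │ │ │ ╷ │ ╶─────┘ ╷ │ │ │
│↳ ↑│↓│↑│↓│ │         │ │ │ │
├───┘ │ │ └─┴───┬─────┤ ├─┘ │
│↓ ← ↲│↑│↳ ↓    │↱ ↓  │ │   │
│ ┌───┘ ├─┐ ╶───┤ ╷ ┌─┘ │ ╶─┤
│↓│↱ → ↑│ │↳ → ↓│↑│↓│   │   │
│ │ ┌───┘ └─┬─╴ │ │ │ ┌─┘ ╷ │
│↓│↑│       │↓ ↲│↑│↓│ │   │ │
│ ╵ ╵ ┌───╴ │ ╶─┘ │ ╵ └───┘ │
│↳ ↑  │     │↳ → ↑│↳ → → → B│
└─────┴─────┴─────┴─────────┘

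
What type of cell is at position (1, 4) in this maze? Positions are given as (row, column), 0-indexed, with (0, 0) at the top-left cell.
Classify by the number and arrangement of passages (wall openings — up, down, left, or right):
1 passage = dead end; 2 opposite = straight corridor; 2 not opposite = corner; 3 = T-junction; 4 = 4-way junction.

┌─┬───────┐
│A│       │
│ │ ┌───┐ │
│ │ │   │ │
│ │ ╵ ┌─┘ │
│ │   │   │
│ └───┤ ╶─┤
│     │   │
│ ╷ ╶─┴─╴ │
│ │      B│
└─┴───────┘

Checking cell at (1, 4):
Number of passages: 2
Cell type: straight corridor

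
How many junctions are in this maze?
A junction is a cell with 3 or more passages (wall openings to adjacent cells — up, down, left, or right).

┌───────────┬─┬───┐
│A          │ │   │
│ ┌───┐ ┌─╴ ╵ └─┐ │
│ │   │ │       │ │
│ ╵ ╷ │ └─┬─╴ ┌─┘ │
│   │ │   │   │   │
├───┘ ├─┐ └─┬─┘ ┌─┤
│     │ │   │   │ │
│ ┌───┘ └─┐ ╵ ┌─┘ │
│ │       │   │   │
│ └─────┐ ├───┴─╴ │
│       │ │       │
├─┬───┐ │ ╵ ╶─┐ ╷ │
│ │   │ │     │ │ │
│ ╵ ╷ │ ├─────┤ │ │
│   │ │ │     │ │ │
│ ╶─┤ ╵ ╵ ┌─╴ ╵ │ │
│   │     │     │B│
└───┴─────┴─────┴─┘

Checking each cell for number of passages:

Junctions found (3+ passages):
  (0, 3): 3 passages
  (1, 5): 3 passages
  (1, 6): 4 passages
  (4, 3): 3 passages
  (4, 8): 3 passages
  (5, 7): 3 passages
  (5, 8): 3 passages
  (6, 5): 3 passages
  (7, 0): 3 passages
  (8, 3): 3 passages
  (8, 6): 3 passages
Total junctions: 11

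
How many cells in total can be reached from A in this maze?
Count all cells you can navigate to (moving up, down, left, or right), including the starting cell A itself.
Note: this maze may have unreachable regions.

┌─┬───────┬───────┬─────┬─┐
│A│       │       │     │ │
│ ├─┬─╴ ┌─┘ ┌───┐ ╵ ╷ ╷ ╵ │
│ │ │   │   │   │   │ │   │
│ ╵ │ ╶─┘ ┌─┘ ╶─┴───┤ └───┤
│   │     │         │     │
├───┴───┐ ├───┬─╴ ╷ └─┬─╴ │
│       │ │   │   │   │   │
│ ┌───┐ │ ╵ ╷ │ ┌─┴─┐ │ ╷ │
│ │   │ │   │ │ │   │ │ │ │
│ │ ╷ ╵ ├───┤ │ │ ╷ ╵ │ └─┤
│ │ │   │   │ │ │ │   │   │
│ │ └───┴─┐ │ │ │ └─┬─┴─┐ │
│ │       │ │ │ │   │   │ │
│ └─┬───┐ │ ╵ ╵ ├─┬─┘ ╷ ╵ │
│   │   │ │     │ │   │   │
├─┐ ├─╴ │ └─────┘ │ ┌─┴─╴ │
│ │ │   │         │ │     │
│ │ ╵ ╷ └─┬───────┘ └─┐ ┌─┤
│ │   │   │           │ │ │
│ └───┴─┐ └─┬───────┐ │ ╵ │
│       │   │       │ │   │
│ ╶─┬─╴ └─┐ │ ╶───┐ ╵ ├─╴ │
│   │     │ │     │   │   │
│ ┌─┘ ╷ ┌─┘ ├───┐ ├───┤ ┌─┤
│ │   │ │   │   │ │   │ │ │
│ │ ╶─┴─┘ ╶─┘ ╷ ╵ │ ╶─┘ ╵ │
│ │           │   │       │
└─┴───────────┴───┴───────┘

Using BFS/flood-fill to find all reachable cells from A:
Maze size: 14 × 13 = 182 total cells
177 cell(s) are walled off and cannot be reached from A.
Reachable cells: 5

Reachable region (· marks reachable cells):

┌─┬───────┬───────┬─────┬─┐
│A│       │       │     │ │
│ ├─┬─╴ ┌─┘ ┌───┐ ╵ ╷ ╷ ╵ │
│·│·│   │   │   │   │ │   │
│ ╵ │ ╶─┘ ┌─┘ ╶─┴───┤ └───┤
│· ·│     │         │     │
├───┴───┐ ├───┬─╴ ╷ └─┬─╴ │
│       │ │   │   │   │   │
│ ┌───┐ │ ╵ ╷ │ ┌─┴─┐ │ ╷ │
│ │   │ │   │ │ │   │ │ │ │
│ │ ╷ ╵ ├───┤ │ │ ╷ ╵ │ └─┤
│ │ │   │   │ │ │ │   │   │
│ │ └───┴─┐ │ │ │ └─┬─┴─┐ │
│ │       │ │ │ │   │   │ │
│ └─┬───┐ │ ╵ ╵ ├─┬─┘ ╷ ╵ │
│   │   │ │     │ │   │   │
├─┐ ├─╴ │ └─────┘ │ ┌─┴─╴ │
│ │ │   │         │ │     │
│ │ ╵ ╷ └─┬───────┘ └─┐ ┌─┤
│ │   │   │           │ │ │
│ └───┴─┐ └─┬───────┐ │ ╵ │
│       │   │       │ │   │
│ ╶─┬─╴ └─┐ │ ╶───┐ ╵ ├─╴ │
│   │     │ │     │   │   │
│ ┌─┘ ╷ ┌─┘ ├───┐ ├───┤ ┌─┤
│ │   │ │   │   │ │   │ │ │
│ │ ╶─┴─┘ ╶─┘ ╷ ╵ │ ╶─┘ ╵ │
│ │           │   │       │
└─┴───────────┴───┴───────┘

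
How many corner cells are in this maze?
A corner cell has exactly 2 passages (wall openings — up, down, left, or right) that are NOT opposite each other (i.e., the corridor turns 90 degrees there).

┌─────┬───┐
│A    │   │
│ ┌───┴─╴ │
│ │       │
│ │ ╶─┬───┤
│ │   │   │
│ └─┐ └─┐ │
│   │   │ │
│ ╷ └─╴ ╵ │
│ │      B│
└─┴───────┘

Counting corner cells (2 non-opposite passages):
Total corners: 12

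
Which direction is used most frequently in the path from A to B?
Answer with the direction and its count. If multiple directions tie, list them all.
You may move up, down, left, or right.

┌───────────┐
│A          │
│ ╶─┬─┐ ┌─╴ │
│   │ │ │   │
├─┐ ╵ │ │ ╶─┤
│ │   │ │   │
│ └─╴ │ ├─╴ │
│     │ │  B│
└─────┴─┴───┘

Directions: right, right, right, right, right, down, left, down, right, down
Counts: {'right': 6, 'down': 3, 'left': 1}
Most common: right (6 times)

Solution:

┌───────────┐
│A → → → → ↓│
│ ╶─┬─┐ ┌─╴ │
│   │ │ │↓ ↲│
├─┐ ╵ │ │ ╶─┤
│ │   │ │↳ ↓│
│ └─╴ │ ├─╴ │
│     │ │  B│
└─────┴─┴───┘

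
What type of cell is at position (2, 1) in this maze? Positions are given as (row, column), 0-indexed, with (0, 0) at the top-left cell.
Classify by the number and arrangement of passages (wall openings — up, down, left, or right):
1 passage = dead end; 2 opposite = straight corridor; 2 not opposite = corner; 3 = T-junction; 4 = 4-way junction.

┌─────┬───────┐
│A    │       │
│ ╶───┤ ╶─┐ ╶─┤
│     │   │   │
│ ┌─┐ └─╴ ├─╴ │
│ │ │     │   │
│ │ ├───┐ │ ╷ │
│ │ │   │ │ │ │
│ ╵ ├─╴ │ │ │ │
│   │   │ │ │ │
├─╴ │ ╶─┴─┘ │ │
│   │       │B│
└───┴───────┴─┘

Checking cell at (2, 1):
Number of passages: 1
Cell type: dead end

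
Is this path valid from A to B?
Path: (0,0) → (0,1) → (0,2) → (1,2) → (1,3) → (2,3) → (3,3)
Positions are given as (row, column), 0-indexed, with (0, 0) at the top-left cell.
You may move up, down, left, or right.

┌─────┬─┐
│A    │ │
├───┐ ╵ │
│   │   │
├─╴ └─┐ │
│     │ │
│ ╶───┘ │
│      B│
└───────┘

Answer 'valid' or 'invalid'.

Checking path validity:
Result: All consecutive moves are passable.

valid

Correct solution:

┌─────┬─┐
│A → ↓│ │
├───┐ ╵ │
│   │↳ ↓│
├─╴ └─┐ │
│     │↓│
│ ╶───┘ │
│      B│
└───────┘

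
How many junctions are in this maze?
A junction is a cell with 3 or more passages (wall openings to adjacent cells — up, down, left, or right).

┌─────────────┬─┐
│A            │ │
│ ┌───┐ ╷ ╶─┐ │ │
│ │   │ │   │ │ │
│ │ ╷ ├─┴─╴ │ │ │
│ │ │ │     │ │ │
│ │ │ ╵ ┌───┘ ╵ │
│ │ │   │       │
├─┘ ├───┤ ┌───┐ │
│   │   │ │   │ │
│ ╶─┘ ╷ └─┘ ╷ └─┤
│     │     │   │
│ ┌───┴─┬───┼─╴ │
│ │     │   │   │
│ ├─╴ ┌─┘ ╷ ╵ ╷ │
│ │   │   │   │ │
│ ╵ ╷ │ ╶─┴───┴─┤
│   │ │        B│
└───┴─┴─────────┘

Checking each cell for number of passages:

Junctions found (3+ passages):
  (0, 3): 3 passages
  (0, 4): 3 passages
  (3, 6): 3 passages
  (3, 7): 3 passages
  (5, 0): 3 passages
  (6, 2): 3 passages
  (6, 7): 3 passages
  (7, 2): 3 passages
Total junctions: 8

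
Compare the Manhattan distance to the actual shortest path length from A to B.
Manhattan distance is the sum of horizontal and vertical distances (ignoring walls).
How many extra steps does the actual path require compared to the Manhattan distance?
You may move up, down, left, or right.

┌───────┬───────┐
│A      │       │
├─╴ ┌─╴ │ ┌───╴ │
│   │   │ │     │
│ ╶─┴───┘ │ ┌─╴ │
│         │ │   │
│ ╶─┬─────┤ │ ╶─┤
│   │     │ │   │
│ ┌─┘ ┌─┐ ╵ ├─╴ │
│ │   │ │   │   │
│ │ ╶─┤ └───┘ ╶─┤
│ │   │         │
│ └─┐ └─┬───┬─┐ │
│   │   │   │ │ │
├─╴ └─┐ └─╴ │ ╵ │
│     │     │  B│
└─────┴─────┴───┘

Manhattan distance: |7 - 0| + |7 - 0| = 14
Actual path length: 24
Extra steps: 24 - 14 = 10

Solution:

┌───────┬───────┐
│A ↓    │↱ → → ↓│
├─╴ ┌─╴ │ ┌───╴ │
│↓ ↲│   │↑│    ↓│
│ ╶─┴───┘ │ ┌─╴ │
│↳ → → → ↑│ │↓ ↲│
│ ╶─┬─────┤ │ ╶─┤
│   │     │ │↳ ↓│
│ ┌─┘ ┌─┐ ╵ ├─╴ │
│ │   │ │   │↓ ↲│
│ │ ╶─┤ └───┘ ╶─┤
│ │   │      ↳ ↓│
│ └─┐ └─┬───┬─┐ │
│   │   │   │ │↓│
├─╴ └─┐ └─╴ │ ╵ │
│     │     │  B│
└─────┴─────┴───┘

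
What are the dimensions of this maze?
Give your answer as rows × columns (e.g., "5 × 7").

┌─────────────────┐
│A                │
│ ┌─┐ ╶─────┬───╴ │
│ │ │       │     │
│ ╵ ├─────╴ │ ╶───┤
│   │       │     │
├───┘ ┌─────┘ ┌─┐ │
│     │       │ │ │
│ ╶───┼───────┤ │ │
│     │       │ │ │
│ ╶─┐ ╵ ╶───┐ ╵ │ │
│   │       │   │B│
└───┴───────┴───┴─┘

Counting the maze dimensions:
Rows (vertical): 6
Columns (horizontal): 9
Dimensions: 6 × 9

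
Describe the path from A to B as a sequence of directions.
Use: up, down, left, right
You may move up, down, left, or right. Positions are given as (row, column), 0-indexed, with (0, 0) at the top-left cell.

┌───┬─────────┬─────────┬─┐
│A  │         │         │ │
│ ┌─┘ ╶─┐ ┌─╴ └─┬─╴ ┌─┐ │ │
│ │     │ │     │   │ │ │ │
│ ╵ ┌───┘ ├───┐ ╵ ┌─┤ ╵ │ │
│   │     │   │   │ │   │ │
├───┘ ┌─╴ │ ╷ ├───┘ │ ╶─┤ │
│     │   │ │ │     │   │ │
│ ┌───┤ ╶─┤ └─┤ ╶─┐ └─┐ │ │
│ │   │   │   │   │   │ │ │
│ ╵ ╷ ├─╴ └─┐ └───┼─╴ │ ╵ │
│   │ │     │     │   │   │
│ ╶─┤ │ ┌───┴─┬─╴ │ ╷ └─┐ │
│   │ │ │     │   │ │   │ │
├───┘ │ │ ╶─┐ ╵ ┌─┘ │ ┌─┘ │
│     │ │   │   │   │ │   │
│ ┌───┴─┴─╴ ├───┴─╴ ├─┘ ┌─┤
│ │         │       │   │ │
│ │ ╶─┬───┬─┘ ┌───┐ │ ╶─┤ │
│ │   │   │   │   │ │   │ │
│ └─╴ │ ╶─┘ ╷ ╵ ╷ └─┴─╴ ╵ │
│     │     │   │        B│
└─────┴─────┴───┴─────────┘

Finding the path and converting it to directions:
Path through cells: (0,0) → (1,0) → (2,0) → (2,1) → (1,1) → (1,2) → (0,2) → (0,3) → (0,4) → (0,5) → (0,6) → (1,6) → (1,7) → (2,7) → (2,8) → (1,8) → (1,9) → (0,9) → (0,10) → (0,11) → (1,11) → (2,11) → (2,10) → (3,10) → (3,11) → (4,11) → (5,11) → (5,12) → (6,12) → (7,12) → (7,11) → (8,11) → (8,10) → (9,10) → (9,11) → (10,11) → (10,12)
Directions: down, down, right, up, right, up, right, right, right, right, down, right, down, right, up, right, up, right, right, down, down, left, down, right, down, down, right, down, down, left, down, left, down, right, down, right

Solution:

┌───┬─────────┬─────────┬─┐
│A  │↱ → → → ↓│    ↱ → ↓│ │
│ ┌─┘ ╶─┐ ┌─╴ └─┬─╴ ┌─┐ │ │
│↓│↱ ↑  │ │  ↳ ↓│↱ ↑│ │↓│ │
│ ╵ ┌───┘ ├───┐ ╵ ┌─┤ ╵ │ │
│↳ ↑│     │   │↳ ↑│ │↓ ↲│ │
├───┘ ┌─╴ │ ╷ ├───┘ │ ╶─┤ │
│     │   │ │ │     │↳ ↓│ │
│ ┌───┤ ╶─┤ └─┤ ╶─┐ └─┐ │ │
│ │   │   │   │   │   │↓│ │
│ ╵ ╷ ├─╴ └─┐ └───┼─╴ │ ╵ │
│   │ │     │     │   │↳ ↓│
│ ╶─┤ │ ┌───┴─┬─╴ │ ╷ └─┐ │
│   │ │ │     │   │ │   │↓│
├───┘ │ │ ╶─┐ ╵ ┌─┘ │ ┌─┘ │
│     │ │   │   │   │ │↓ ↲│
│ ┌───┴─┴─╴ ├───┴─╴ ├─┘ ┌─┤
│ │         │       │↓ ↲│ │
│ │ ╶─┬───┬─┘ ┌───┐ │ ╶─┤ │
│ │   │   │   │   │ │↳ ↓│ │
│ └─╴ │ ╶─┘ ╷ ╵ ╷ └─┴─╴ ╵ │
│     │     │   │      ↳ B│
└─────┴─────┴───┴─────────┘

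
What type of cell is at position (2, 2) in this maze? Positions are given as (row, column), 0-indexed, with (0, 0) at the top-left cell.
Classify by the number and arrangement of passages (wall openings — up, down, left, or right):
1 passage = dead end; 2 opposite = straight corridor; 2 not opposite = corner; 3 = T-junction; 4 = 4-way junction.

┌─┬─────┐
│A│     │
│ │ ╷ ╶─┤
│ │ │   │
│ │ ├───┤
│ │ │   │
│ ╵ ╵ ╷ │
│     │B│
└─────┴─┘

Checking cell at (2, 2):
Number of passages: 2
Cell type: corner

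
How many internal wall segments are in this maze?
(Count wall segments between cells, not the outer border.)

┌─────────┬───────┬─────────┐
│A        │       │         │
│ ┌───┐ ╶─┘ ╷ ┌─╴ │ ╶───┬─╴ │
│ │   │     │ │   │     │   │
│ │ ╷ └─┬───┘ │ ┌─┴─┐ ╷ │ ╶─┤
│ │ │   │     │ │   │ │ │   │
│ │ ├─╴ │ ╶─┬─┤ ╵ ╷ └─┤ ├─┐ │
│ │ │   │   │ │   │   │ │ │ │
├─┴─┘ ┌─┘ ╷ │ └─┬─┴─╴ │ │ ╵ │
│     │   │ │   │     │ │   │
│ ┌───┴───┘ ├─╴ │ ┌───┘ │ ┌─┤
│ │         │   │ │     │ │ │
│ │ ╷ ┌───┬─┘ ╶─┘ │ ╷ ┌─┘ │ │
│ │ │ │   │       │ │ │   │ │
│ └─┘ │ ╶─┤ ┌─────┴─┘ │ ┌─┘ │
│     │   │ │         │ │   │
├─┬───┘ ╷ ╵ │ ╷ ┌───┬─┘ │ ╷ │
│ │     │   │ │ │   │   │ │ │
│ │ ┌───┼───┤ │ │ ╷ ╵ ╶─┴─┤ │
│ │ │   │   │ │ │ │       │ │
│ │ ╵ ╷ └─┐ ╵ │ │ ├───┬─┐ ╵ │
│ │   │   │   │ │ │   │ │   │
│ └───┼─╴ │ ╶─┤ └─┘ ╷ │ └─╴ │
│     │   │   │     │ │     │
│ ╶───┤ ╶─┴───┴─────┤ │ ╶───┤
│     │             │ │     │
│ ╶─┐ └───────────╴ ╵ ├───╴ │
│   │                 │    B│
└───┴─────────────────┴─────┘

Counting internal wall segments:
Total internal walls: 169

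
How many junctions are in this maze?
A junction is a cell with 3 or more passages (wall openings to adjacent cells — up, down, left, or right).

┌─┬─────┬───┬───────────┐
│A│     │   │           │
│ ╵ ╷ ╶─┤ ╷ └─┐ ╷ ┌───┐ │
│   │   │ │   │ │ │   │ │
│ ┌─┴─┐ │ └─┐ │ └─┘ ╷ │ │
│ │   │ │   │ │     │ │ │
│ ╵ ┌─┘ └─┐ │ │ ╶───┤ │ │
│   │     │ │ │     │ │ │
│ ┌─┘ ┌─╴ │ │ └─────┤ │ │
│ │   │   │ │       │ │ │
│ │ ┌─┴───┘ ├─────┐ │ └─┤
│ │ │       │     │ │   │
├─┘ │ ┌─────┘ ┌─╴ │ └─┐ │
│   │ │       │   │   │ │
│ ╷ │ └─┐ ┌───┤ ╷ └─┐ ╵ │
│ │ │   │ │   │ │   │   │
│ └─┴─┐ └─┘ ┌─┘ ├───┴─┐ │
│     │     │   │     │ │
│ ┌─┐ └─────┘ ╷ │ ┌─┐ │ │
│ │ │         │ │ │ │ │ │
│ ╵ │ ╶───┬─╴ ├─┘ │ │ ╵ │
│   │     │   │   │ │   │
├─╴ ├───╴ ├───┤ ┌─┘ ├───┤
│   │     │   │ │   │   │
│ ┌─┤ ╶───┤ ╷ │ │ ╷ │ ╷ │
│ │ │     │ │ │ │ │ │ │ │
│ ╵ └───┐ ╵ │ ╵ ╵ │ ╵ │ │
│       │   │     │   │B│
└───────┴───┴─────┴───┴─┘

Checking each cell for number of passages:

Junctions found (3+ passages):
  (0, 2): 3 passages
  (0, 7): 3 passages
  (0, 8): 3 passages
  (1, 0): 3 passages
  (2, 7): 3 passages
  (3, 0): 3 passages
  (3, 3): 3 passages
  (6, 1): 3 passages
  (6, 4): 3 passages
  (6, 8): 3 passages
  (7, 11): 3 passages
  (8, 0): 3 passages
  (8, 7): 3 passages
  (9, 2): 3 passages
  (9, 6): 3 passages
  (10, 1): 3 passages
  (11, 9): 3 passages
  (13, 1): 3 passages
  (13, 7): 3 passages
Total junctions: 19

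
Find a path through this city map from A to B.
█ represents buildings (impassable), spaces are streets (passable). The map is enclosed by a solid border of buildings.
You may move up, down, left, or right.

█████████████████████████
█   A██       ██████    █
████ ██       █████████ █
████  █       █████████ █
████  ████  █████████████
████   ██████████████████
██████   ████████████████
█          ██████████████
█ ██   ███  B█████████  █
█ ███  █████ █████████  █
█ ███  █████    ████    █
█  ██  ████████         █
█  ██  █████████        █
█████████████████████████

Finding the shortest path from A to B:
Movement: cardinal only
Path length: 15 steps
Directions: down → down → down → down → right → right → down → down → right → right → right → right → down → right → right

Solution:

█████████████████████████
█   A██       ██████    █
████↓██       █████████ █
████↓ █       █████████ █
████↓ ████  █████████████
████↳→↓██████████████████
██████↓  ████████████████
█     ↳→→→↓██████████████
█ ██   ███↳→B█████████  █
█ ███  █████ █████████  █
█ ███  █████    ████    █
█  ██  ████████         █
█  ██  █████████        █
█████████████████████████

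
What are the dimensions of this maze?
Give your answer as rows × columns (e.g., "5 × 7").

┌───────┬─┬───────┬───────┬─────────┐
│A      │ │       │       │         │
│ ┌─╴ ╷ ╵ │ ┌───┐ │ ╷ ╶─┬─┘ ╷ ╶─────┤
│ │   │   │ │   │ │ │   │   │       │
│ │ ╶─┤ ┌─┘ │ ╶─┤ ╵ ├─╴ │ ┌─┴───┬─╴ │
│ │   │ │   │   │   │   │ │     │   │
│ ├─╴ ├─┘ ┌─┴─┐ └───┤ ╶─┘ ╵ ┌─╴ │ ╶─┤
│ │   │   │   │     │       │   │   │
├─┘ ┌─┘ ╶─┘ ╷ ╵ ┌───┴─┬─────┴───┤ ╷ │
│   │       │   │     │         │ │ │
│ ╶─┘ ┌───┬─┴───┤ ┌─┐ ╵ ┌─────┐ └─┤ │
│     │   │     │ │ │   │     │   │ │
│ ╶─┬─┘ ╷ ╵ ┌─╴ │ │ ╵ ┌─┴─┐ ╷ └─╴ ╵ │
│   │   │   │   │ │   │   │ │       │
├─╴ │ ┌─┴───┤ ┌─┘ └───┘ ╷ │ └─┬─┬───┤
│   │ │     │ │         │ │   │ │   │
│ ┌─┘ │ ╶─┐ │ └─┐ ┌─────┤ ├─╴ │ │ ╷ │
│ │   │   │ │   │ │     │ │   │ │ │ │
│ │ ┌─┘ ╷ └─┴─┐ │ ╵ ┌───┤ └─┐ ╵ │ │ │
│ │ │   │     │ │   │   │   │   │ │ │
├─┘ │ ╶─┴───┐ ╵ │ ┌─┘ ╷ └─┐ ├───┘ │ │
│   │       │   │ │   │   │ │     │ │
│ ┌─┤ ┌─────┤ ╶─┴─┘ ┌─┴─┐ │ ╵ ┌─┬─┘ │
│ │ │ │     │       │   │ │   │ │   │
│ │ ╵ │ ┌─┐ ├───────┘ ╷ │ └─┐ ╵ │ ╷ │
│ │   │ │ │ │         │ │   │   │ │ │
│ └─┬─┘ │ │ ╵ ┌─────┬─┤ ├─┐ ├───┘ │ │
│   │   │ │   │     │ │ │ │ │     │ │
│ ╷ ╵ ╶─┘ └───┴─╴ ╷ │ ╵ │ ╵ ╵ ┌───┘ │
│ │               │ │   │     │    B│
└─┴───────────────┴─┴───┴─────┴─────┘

Counting the maze dimensions:
Rows (vertical): 15
Columns (horizontal): 18
Dimensions: 15 × 18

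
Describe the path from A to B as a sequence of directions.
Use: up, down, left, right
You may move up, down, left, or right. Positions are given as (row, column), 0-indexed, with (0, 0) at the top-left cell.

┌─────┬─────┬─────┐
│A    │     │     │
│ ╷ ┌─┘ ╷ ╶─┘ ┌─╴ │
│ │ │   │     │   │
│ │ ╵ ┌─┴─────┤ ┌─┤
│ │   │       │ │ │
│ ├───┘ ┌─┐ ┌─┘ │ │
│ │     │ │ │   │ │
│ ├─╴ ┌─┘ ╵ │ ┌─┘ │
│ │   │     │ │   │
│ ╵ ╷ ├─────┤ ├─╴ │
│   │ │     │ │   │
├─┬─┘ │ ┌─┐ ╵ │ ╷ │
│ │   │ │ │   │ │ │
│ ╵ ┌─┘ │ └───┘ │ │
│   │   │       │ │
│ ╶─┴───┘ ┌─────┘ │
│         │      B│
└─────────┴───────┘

Finding the path and converting it to directions:
Path through cells: (0,0) → (1,0) → (2,0) → (3,0) → (4,0) → (5,0) → (5,1) → (4,1) → (4,2) → (5,2) → (6,2) → (6,1) → (7,1) → (7,0) → (8,0) → (8,1) → (8,2) → (8,3) → (8,4) → (7,4) → (7,5) → (7,6) → (7,7) → (6,7) → (5,7) → (5,8) → (6,8) → (7,8) → (8,8)
Directions: down, down, down, down, down, right, up, right, down, down, left, down, left, down, right, right, right, right, up, right, right, right, up, up, right, down, down, down

Solution:

┌─────┬─────┬─────┐
│A    │     │     │
│ ╷ ┌─┘ ╷ ╶─┘ ┌─╴ │
│↓│ │   │     │   │
│ │ ╵ ┌─┴─────┤ ┌─┤
│↓│   │       │ │ │
│ ├───┘ ┌─┐ ┌─┘ │ │
│↓│     │ │ │   │ │
│ ├─╴ ┌─┘ ╵ │ ┌─┘ │
│↓│↱ ↓│     │ │   │
│ ╵ ╷ ├─────┤ ├─╴ │
│↳ ↑│↓│     │ │↱ ↓│
├─┬─┘ │ ┌─┐ ╵ │ ╷ │
│ │↓ ↲│ │ │   │↑│↓│
│ ╵ ┌─┘ │ └───┘ │ │
│↓ ↲│   │↱ → → ↑│↓│
│ ╶─┴───┘ ┌─────┘ │
│↳ → → → ↑│      B│
└─────────┴───────┘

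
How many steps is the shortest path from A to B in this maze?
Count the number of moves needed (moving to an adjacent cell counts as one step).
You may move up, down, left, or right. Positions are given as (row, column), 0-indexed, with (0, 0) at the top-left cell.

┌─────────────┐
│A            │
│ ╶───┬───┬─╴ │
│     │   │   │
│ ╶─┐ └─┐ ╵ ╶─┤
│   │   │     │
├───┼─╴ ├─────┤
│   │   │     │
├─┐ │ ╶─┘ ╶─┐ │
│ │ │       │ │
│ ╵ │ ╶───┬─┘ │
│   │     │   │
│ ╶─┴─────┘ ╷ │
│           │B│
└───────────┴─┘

Using BFS to find shortest path:
Start: (0, 0), End: (6, 6)
Path found:
(0,0) → (1,0) → (1,1) → (1,2) → (2,2) → (2,3) → (3,3) → (3,2) → (4,2) → (4,3) → (4,4) → (3,4) → (3,5) → (3,6) → (4,6) → (5,6) → (6,6)
Number of steps: 16

Solution:

┌─────────────┐
│A            │
│ ╶───┬───┬─╴ │
│↳ → ↓│   │   │
│ ╶─┐ └─┐ ╵ ╶─┤
│   │↳ ↓│     │
├───┼─╴ ├─────┤
│   │↓ ↲│↱ → ↓│
├─┐ │ ╶─┘ ╶─┐ │
│ │ │↳ → ↑  │↓│
│ ╵ │ ╶───┬─┘ │
│   │     │  ↓│
│ ╶─┴─────┘ ╷ │
│           │B│
└───────────┴─┘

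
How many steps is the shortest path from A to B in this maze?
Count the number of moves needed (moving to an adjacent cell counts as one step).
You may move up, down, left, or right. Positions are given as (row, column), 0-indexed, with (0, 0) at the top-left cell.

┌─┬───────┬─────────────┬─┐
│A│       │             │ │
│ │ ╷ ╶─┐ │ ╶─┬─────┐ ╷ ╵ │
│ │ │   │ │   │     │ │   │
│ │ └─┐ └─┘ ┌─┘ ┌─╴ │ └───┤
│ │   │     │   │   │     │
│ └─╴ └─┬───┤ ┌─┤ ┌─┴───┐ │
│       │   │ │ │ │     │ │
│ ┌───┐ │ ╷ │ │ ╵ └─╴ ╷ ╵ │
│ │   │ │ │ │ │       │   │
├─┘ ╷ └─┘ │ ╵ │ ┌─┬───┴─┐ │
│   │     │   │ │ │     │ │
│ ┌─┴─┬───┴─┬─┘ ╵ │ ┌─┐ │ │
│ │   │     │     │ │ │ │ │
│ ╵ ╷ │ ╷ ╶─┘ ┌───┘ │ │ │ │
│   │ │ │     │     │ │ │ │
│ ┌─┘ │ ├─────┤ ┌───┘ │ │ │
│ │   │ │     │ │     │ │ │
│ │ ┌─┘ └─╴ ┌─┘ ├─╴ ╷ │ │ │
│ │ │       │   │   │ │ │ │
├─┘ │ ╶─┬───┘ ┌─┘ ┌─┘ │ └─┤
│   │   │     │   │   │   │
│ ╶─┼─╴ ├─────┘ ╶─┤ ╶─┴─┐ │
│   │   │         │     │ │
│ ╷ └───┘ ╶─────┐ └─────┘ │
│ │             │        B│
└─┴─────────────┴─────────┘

Using BFS to find shortest path:
Start: (0, 0), End: (12, 12)
Path found:
(0,0) → (1,0) → (2,0) → (3,0) → (3,1) → (3,2) → (2,2) → (2,1) → (1,1) → (0,1) → (0,2) → (1,2) → (1,3) → (2,3) → (2,4) → (2,5) → (1,5) → (0,5) → (0,6) → (0,7) → (0,8) → (0,9) → (0,10) → (1,10) → (2,10) → (2,11) → (2,12) → (3,12) → (4,12) → (4,11) → (3,11) → (3,10) → (4,10) → (4,9) → (4,8) → (3,8) → (2,8) → (2,9) → (1,9) → (1,8) → (1,7) → (2,7) → (2,6) → (3,6) → (4,6) → (5,6) → (5,5) → (4,5) → (3,5) → (3,4) → (4,4) → (5,4) → (5,3) → (5,2) → (4,2) → (4,1) → (5,1) → (5,0) → (6,0) → (7,0) → (7,1) → (6,1) → (6,2) → (7,2) → (8,2) → (8,1) → (9,1) → (10,1) → (10,0) → (11,0) → (11,1) → (12,1) → (12,2) → (12,3) → (12,4) → (11,4) → (11,5) → (11,6) → (11,7) → (11,8) → (12,8) → (12,9) → (12,10) → (12,11) → (12,12)
Number of steps: 84

Solution:

┌─┬───────┬─────────────┬─┐
│A│↱ ↓    │↱ → → → → ↓  │ │
│ │ ╷ ╶─┐ │ ╶─┬─────┐ ╷ ╵ │
│↓│↑│↳ ↓│ │↑  │↓ ← ↰│↓│   │
│ │ └─┐ └─┘ ┌─┘ ┌─╴ │ └───┤
│↓│↑ ↰│↳ → ↑│↓ ↲│↱ ↑│↳ → ↓│
│ └─╴ └─┬───┤ ┌─┤ ┌─┴───┐ │
│↳ → ↑  │↓ ↰│↓│ │↑│  ↓ ↰│↓│
│ ┌───┐ │ ╷ │ │ ╵ └─╴ ╷ ╵ │
│ │↓ ↰│ │↓│↑│↓│  ↑ ← ↲│↑ ↲│
├─┘ ╷ └─┘ │ ╵ │ ┌─┬───┴─┐ │
│↓ ↲│↑ ← ↲│↑ ↲│ │ │     │ │
│ ┌─┴─┬───┴─┬─┘ ╵ │ ┌─┐ │ │
│↓│↱ ↓│     │     │ │ │ │ │
│ ╵ ╷ │ ╷ ╶─┘ ┌───┘ │ │ │ │
│↳ ↑│↓│ │     │     │ │ │ │
│ ┌─┘ │ ├─────┤ ┌───┘ │ │ │
│ │↓ ↲│ │     │ │     │ │ │
│ │ ┌─┘ └─╴ ┌─┘ ├─╴ ╷ │ │ │
│ │↓│       │   │   │ │ │ │
├─┘ │ ╶─┬───┘ ┌─┘ ┌─┘ │ └─┤
│↓ ↲│   │     │   │   │   │
│ ╶─┼─╴ ├─────┘ ╶─┤ ╶─┴─┐ │
│↳ ↓│   │↱ → → → ↓│     │ │
│ ╷ └───┘ ╶─────┐ └─────┘ │
│ │↳ → → ↑      │↳ → → → B│
└─┴─────────────┴─────────┘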